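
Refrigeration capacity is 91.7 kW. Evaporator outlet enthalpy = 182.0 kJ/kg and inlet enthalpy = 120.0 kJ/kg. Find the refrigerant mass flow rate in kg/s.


dh = 182.0 - 120.0 = 62.0 kJ/kg
m_dot = Q / dh = 91.7 / 62.0 = 1.479 kg/s

1.479


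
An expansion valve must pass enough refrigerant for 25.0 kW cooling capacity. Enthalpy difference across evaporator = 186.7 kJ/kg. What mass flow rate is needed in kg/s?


m_dot = Q / dh
m_dot = 25.0 / 186.7
m_dot = 0.1339 kg/s

0.1339


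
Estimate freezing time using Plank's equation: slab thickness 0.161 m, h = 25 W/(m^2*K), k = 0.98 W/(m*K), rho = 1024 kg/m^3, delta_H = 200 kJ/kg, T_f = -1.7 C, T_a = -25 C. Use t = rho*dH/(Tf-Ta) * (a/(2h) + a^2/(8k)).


dT = -1.7 - (-25) = 23.3 K
term1 = a/(2h) = 0.161/(2*25) = 0.00322
term2 = a^2/(8k) = 0.161^2/(8*0.98) = 0.00330625
t = rho*dH*1000/dT * (term1 + term2)
t = 1024*200*1000/23.3 * (0.00322 + 0.00330625)
t = 57364 s

57364


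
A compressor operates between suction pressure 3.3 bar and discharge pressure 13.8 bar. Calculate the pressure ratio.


PR = P_high / P_low
PR = 13.8 / 3.3
PR = 4.182

4.182


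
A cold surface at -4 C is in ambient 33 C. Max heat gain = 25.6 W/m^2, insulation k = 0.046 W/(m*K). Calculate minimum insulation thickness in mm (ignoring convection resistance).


dT = 33 - (-4) = 37 K
thickness = k * dT / q_max * 1000
thickness = 0.046 * 37 / 25.6 * 1000
thickness = 66.5 mm

66.5


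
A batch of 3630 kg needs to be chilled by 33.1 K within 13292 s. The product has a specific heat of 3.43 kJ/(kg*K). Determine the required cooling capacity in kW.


Q = m * cp * dT / t
Q = 3630 * 3.43 * 33.1 / 13292
Q = 31.005 kW

31.005


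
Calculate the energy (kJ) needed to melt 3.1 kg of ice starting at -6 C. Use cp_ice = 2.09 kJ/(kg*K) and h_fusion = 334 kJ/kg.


Sensible heat = cp * dT = 2.09 * 6 = 12.54 kJ/kg
Total per kg = 12.54 + 334 = 346.54 kJ/kg
Q = m * total = 3.1 * 346.54
Q = 1074.3 kJ

1074.3


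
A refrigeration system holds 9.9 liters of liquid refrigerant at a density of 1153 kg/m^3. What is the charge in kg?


Charge = V * rho / 1000
Charge = 9.9 * 1153 / 1000
Charge = 11.41 kg

11.41


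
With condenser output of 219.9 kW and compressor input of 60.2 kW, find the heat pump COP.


COP_hp = Q_cond / W
COP_hp = 219.9 / 60.2
COP_hp = 3.653

3.653


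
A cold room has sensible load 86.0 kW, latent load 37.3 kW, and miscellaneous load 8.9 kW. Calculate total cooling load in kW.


Q_total = Q_s + Q_l + Q_misc
Q_total = 86.0 + 37.3 + 8.9
Q_total = 132.2 kW

132.2


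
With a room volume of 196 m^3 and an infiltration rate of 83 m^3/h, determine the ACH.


ACH = flow / volume
ACH = 83 / 196
ACH = 0.423

0.423


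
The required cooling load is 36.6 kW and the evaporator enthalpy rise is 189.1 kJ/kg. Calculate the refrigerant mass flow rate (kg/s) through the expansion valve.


m_dot = Q / dh
m_dot = 36.6 / 189.1
m_dot = 0.1935 kg/s

0.1935


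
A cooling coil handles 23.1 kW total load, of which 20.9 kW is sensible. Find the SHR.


SHR = Q_sensible / Q_total
SHR = 20.9 / 23.1
SHR = 0.905

0.905


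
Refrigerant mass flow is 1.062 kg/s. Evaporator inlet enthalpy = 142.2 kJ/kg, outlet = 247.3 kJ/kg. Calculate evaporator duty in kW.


dh = 247.3 - 142.2 = 105.1 kJ/kg
Q_evap = m_dot * dh = 1.062 * 105.1
Q_evap = 111.62 kW

111.62


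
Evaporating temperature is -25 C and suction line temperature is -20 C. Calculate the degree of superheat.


Superheat = T_suction - T_evap
Superheat = -20 - (-25)
Superheat = 5 K

5


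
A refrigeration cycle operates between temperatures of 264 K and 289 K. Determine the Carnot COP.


dT = 289 - 264 = 25 K
COP_carnot = T_cold / dT = 264 / 25
COP_carnot = 10.56

10.56


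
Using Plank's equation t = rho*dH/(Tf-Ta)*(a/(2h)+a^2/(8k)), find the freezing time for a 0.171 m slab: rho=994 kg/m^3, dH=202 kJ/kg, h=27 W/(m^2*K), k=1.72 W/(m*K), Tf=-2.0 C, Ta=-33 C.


dT = -2.0 - (-33) = 31.0 K
term1 = a/(2h) = 0.171/(2*27) = 0.003166666667
term2 = a^2/(8k) = 0.171^2/(8*1.72) = 0.002125072674
t = rho*dH*1000/dT * (term1 + term2)
t = 994*202*1000/31.0 * (0.003166666667 + 0.002125072674)
t = 34275 s

34275


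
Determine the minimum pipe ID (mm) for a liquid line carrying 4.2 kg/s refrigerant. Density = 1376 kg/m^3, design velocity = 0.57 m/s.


A = m_dot / (rho * v) = 4.2 / (1376 * 0.57) = 0.00535495716 m^2
d = sqrt(4*A/pi) * 1000
d = 82.6 mm

82.6


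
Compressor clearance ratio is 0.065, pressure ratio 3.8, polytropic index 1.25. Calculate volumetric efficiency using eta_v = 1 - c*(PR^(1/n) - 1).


PR^(1/n) = 3.8^(1/1.25) = 2.90955705
eta_v = 1 - 0.065 * (2.90955705 - 1)
eta_v = 0.8759

0.8759


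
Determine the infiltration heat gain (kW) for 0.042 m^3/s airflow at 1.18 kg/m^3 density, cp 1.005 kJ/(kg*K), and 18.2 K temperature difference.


Q = V_dot * rho * cp * dT
Q = 0.042 * 1.18 * 1.005 * 18.2
Q = 0.907 kW

0.907


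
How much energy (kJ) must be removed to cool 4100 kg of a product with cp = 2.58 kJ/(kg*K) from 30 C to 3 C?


dT = 30 - (3) = 27 K
Q = m * cp * dT = 4100 * 2.58 * 27
Q = 285606 kJ

285606


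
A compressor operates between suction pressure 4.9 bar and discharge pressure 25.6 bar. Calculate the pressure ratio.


PR = P_high / P_low
PR = 25.6 / 4.9
PR = 5.224

5.224


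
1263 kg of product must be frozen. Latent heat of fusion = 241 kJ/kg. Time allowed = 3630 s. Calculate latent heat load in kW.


Q_lat = m * h_fg / t
Q_lat = 1263 * 241 / 3630
Q_lat = 83.85 kW

83.85


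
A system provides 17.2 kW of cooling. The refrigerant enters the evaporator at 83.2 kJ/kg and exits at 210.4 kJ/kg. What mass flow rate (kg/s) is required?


dh = 210.4 - 83.2 = 127.2 kJ/kg
m_dot = Q / dh = 17.2 / 127.2 = 0.1352 kg/s

0.1352


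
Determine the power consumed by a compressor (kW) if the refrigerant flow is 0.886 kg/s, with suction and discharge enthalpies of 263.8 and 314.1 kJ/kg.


dh = 314.1 - 263.8 = 50.3 kJ/kg
W = m_dot * dh = 0.886 * 50.3 = 44.57 kW

44.57


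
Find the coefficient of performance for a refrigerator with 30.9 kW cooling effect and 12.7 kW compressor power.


COP = Q_evap / W
COP = 30.9 / 12.7
COP = 2.433

2.433


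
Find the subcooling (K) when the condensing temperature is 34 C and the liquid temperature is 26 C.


Subcooling = T_cond - T_liquid
Subcooling = 34 - 26
Subcooling = 8 K

8


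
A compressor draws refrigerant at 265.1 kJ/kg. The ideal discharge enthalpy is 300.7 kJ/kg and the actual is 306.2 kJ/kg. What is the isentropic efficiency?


dh_ideal = 300.7 - 265.1 = 35.6 kJ/kg
dh_actual = 306.2 - 265.1 = 41.1 kJ/kg
eta_s = dh_ideal / dh_actual = 35.6 / 41.1
eta_s = 0.8662

0.8662


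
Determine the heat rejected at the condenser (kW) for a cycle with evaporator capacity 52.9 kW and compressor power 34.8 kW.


Q_cond = Q_evap + W
Q_cond = 52.9 + 34.8
Q_cond = 87.7 kW

87.7


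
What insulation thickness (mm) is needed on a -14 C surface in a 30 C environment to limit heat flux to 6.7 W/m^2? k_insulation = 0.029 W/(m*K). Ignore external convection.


dT = 30 - (-14) = 44 K
thickness = k * dT / q_max * 1000
thickness = 0.029 * 44 / 6.7 * 1000
thickness = 190.4 mm

190.4


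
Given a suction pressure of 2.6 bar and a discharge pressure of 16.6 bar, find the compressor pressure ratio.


PR = P_high / P_low
PR = 16.6 / 2.6
PR = 6.385

6.385


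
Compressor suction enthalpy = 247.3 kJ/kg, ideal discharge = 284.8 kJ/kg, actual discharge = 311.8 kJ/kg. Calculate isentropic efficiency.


dh_ideal = 284.8 - 247.3 = 37.5 kJ/kg
dh_actual = 311.8 - 247.3 = 64.5 kJ/kg
eta_s = dh_ideal / dh_actual = 37.5 / 64.5
eta_s = 0.5814

0.5814


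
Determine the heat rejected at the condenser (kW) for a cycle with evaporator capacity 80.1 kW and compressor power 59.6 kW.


Q_cond = Q_evap + W
Q_cond = 80.1 + 59.6
Q_cond = 139.7 kW

139.7


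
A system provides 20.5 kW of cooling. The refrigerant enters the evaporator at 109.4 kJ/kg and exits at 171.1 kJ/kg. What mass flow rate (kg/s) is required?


dh = 171.1 - 109.4 = 61.7 kJ/kg
m_dot = Q / dh = 20.5 / 61.7 = 0.3323 kg/s

0.3323


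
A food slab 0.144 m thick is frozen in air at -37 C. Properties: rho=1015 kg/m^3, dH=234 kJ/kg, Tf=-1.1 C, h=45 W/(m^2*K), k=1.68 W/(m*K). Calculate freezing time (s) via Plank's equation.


dT = -1.1 - (-37) = 35.9 K
term1 = a/(2h) = 0.144/(2*45) = 0.0016
term2 = a^2/(8k) = 0.144^2/(8*1.68) = 0.001542857143
t = rho*dH*1000/dT * (term1 + term2)
t = 1015*234*1000/35.9 * (0.0016 + 0.001542857143)
t = 20793 s

20793


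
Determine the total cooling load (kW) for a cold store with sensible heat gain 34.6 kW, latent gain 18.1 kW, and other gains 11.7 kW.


Q_total = Q_s + Q_l + Q_misc
Q_total = 34.6 + 18.1 + 11.7
Q_total = 64.4 kW

64.4


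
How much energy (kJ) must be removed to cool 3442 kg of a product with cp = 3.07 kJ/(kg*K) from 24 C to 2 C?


dT = 24 - (2) = 22 K
Q = m * cp * dT = 3442 * 3.07 * 22
Q = 232473 kJ

232473


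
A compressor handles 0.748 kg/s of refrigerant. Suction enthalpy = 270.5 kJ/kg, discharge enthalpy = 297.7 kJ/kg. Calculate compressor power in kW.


dh = 297.7 - 270.5 = 27.2 kJ/kg
W = m_dot * dh = 0.748 * 27.2 = 20.35 kW

20.35


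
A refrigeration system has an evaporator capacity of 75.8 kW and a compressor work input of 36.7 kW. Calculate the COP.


COP = Q_evap / W
COP = 75.8 / 36.7
COP = 2.065

2.065


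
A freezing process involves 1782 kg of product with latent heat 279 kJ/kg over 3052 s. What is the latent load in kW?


Q_lat = m * h_fg / t
Q_lat = 1782 * 279 / 3052
Q_lat = 162.9 kW

162.9


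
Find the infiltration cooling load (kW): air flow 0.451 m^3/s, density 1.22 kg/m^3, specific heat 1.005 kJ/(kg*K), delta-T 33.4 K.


Q = V_dot * rho * cp * dT
Q = 0.451 * 1.22 * 1.005 * 33.4
Q = 18.469 kW

18.469


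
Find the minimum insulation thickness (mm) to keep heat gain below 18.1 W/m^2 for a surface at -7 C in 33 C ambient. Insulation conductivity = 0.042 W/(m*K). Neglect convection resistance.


dT = 33 - (-7) = 40 K
thickness = k * dT / q_max * 1000
thickness = 0.042 * 40 / 18.1 * 1000
thickness = 92.8 mm

92.8


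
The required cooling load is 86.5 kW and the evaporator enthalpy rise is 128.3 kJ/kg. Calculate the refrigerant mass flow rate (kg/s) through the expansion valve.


m_dot = Q / dh
m_dot = 86.5 / 128.3
m_dot = 0.6742 kg/s

0.6742


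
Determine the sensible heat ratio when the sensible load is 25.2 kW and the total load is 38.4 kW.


SHR = Q_sensible / Q_total
SHR = 25.2 / 38.4
SHR = 0.656

0.656


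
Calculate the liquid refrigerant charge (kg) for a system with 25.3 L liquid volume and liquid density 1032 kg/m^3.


Charge = V * rho / 1000
Charge = 25.3 * 1032 / 1000
Charge = 26.11 kg

26.11


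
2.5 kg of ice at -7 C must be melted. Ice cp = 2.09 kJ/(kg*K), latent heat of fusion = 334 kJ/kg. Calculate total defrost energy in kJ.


Sensible heat = cp * dT = 2.09 * 7 = 14.63 kJ/kg
Total per kg = 14.63 + 334 = 348.63 kJ/kg
Q = m * total = 2.5 * 348.63
Q = 871.6 kJ

871.6


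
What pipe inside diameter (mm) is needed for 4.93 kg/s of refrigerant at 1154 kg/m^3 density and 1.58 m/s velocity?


A = m_dot / (rho * v) = 4.93 / (1154 * 1.58) = 0.002703858895 m^2
d = sqrt(4*A/pi) * 1000
d = 58.7 mm

58.7


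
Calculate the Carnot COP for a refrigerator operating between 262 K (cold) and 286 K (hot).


dT = 286 - 262 = 24 K
COP_carnot = T_cold / dT = 262 / 24
COP_carnot = 10.917

10.917


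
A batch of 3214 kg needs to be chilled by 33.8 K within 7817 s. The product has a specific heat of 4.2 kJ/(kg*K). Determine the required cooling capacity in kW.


Q = m * cp * dT / t
Q = 3214 * 4.2 * 33.8 / 7817
Q = 58.368 kW

58.368


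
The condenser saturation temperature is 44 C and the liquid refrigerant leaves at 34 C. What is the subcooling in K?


Subcooling = T_cond - T_liquid
Subcooling = 44 - 34
Subcooling = 10 K

10


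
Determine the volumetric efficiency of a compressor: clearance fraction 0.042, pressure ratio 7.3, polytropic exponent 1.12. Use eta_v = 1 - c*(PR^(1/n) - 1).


PR^(1/n) = 7.3^(1/1.12) = 5.89961923
eta_v = 1 - 0.042 * (5.89961923 - 1)
eta_v = 0.7942

0.7942


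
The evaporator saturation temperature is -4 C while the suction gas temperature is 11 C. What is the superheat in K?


Superheat = T_suction - T_evap
Superheat = 11 - (-4)
Superheat = 15 K

15


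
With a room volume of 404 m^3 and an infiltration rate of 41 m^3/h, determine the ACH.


ACH = flow / volume
ACH = 41 / 404
ACH = 0.101

0.101


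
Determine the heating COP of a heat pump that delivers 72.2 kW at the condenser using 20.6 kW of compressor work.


COP_hp = Q_cond / W
COP_hp = 72.2 / 20.6
COP_hp = 3.505

3.505


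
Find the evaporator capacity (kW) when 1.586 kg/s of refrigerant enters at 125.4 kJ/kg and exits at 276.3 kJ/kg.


dh = 276.3 - 125.4 = 150.9 kJ/kg
Q_evap = m_dot * dh = 1.586 * 150.9
Q_evap = 239.33 kW

239.33


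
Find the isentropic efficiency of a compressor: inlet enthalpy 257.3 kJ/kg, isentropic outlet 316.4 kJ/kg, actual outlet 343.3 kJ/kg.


dh_ideal = 316.4 - 257.3 = 59.1 kJ/kg
dh_actual = 343.3 - 257.3 = 86.0 kJ/kg
eta_s = dh_ideal / dh_actual = 59.1 / 86.0
eta_s = 0.6872

0.6872


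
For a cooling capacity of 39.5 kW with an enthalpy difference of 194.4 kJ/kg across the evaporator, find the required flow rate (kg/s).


m_dot = Q / dh
m_dot = 39.5 / 194.4
m_dot = 0.2032 kg/s

0.2032


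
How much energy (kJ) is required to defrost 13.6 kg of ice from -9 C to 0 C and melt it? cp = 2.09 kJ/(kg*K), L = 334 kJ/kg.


Sensible heat = cp * dT = 2.09 * 9 = 18.81 kJ/kg
Total per kg = 18.81 + 334 = 352.81 kJ/kg
Q = m * total = 13.6 * 352.81
Q = 4798.2 kJ

4798.2


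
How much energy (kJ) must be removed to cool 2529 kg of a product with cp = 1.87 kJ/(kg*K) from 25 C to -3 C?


dT = 25 - (-3) = 28 K
Q = m * cp * dT = 2529 * 1.87 * 28
Q = 132418 kJ

132418


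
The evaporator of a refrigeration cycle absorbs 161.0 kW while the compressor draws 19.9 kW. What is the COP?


COP = Q_evap / W
COP = 161.0 / 19.9
COP = 8.09

8.09


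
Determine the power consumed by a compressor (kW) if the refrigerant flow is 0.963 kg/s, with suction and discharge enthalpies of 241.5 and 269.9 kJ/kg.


dh = 269.9 - 241.5 = 28.4 kJ/kg
W = m_dot * dh = 0.963 * 28.4 = 27.35 kW

27.35


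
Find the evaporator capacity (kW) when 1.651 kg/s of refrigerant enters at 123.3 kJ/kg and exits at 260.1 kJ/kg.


dh = 260.1 - 123.3 = 136.8 kJ/kg
Q_evap = m_dot * dh = 1.651 * 136.8
Q_evap = 225.86 kW

225.86


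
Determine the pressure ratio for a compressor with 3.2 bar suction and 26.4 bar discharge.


PR = P_high / P_low
PR = 26.4 / 3.2
PR = 8.25

8.25


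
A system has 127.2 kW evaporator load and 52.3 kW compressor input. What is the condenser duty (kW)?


Q_cond = Q_evap + W
Q_cond = 127.2 + 52.3
Q_cond = 179.5 kW

179.5


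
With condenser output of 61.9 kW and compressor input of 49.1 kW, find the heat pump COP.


COP_hp = Q_cond / W
COP_hp = 61.9 / 49.1
COP_hp = 1.261

1.261


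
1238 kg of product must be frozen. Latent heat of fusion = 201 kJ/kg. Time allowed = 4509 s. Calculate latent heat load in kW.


Q_lat = m * h_fg / t
Q_lat = 1238 * 201 / 4509
Q_lat = 55.19 kW

55.19


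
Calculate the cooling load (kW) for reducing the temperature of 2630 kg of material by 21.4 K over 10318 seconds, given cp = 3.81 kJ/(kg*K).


Q = m * cp * dT / t
Q = 2630 * 3.81 * 21.4 / 10318
Q = 20.783 kW

20.783


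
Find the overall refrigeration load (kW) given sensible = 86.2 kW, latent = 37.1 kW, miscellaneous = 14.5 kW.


Q_total = Q_s + Q_l + Q_misc
Q_total = 86.2 + 37.1 + 14.5
Q_total = 137.8 kW

137.8


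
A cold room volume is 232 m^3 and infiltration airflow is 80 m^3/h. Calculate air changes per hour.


ACH = flow / volume
ACH = 80 / 232
ACH = 0.345

0.345


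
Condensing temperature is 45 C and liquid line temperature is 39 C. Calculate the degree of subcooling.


Subcooling = T_cond - T_liquid
Subcooling = 45 - 39
Subcooling = 6 K

6


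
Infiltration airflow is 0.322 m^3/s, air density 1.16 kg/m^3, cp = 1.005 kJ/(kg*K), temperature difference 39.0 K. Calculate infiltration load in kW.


Q = V_dot * rho * cp * dT
Q = 0.322 * 1.16 * 1.005 * 39.0
Q = 14.64 kW

14.64


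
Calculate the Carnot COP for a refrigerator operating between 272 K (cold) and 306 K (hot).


dT = 306 - 272 = 34 K
COP_carnot = T_cold / dT = 272 / 34
COP_carnot = 8.0

8.0


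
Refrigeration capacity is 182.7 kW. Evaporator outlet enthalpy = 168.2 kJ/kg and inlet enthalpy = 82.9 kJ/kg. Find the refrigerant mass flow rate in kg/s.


dh = 168.2 - 82.9 = 85.3 kJ/kg
m_dot = Q / dh = 182.7 / 85.3 = 2.1419 kg/s

2.1419


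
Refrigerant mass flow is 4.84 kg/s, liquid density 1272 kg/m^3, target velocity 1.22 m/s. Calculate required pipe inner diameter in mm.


A = m_dot / (rho * v) = 4.84 / (1272 * 1.22) = 0.003118878235 m^2
d = sqrt(4*A/pi) * 1000
d = 63.0 mm

63.0


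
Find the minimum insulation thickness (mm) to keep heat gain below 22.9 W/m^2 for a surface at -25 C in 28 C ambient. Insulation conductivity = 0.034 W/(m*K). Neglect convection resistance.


dT = 28 - (-25) = 53 K
thickness = k * dT / q_max * 1000
thickness = 0.034 * 53 / 22.9 * 1000
thickness = 78.7 mm

78.7


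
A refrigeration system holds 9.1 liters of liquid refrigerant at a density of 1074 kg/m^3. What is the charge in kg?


Charge = V * rho / 1000
Charge = 9.1 * 1074 / 1000
Charge = 9.77 kg

9.77


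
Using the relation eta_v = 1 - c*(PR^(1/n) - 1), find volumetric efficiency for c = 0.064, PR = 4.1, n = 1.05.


PR^(1/n) = 4.1^(1/1.05) = 3.83357243
eta_v = 1 - 0.064 * (3.83357243 - 1)
eta_v = 0.8187

0.8187


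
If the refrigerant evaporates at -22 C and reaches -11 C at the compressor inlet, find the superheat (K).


Superheat = T_suction - T_evap
Superheat = -11 - (-22)
Superheat = 11 K

11


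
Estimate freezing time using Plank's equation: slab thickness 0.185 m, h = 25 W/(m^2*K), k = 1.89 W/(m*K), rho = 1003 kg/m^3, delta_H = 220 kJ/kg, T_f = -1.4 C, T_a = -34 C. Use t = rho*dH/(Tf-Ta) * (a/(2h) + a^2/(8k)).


dT = -1.4 - (-34) = 32.6 K
term1 = a/(2h) = 0.185/(2*25) = 0.0037
term2 = a^2/(8k) = 0.185^2/(8*1.89) = 0.002263558201
t = rho*dH*1000/dT * (term1 + term2)
t = 1003*220*1000/32.6 * (0.0037 + 0.002263558201)
t = 40366 s

40366


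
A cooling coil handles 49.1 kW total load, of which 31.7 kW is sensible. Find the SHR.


SHR = Q_sensible / Q_total
SHR = 31.7 / 49.1
SHR = 0.646

0.646


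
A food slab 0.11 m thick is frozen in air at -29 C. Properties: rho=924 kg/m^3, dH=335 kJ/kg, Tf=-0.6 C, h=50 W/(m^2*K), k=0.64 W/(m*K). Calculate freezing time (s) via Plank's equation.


dT = -0.6 - (-29) = 28.4 K
term1 = a/(2h) = 0.11/(2*50) = 0.0011
term2 = a^2/(8k) = 0.11^2/(8*0.64) = 0.00236328125
t = rho*dH*1000/dT * (term1 + term2)
t = 924*335*1000/28.4 * (0.0011 + 0.00236328125)
t = 37747 s

37747


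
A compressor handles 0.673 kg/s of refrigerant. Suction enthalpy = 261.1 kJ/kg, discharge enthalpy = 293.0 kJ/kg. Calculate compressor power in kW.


dh = 293.0 - 261.1 = 31.9 kJ/kg
W = m_dot * dh = 0.673 * 31.9 = 21.47 kW

21.47


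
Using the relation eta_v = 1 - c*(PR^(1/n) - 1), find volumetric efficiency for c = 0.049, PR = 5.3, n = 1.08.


PR^(1/n) = 5.3^(1/1.08) = 4.68409619
eta_v = 1 - 0.049 * (4.68409619 - 1)
eta_v = 0.8195

0.8195


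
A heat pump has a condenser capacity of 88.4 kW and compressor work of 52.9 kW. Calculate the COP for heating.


COP_hp = Q_cond / W
COP_hp = 88.4 / 52.9
COP_hp = 1.671

1.671


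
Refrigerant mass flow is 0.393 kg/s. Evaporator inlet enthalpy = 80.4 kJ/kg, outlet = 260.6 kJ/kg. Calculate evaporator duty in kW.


dh = 260.6 - 80.4 = 180.2 kJ/kg
Q_evap = m_dot * dh = 0.393 * 180.2
Q_evap = 70.82 kW

70.82


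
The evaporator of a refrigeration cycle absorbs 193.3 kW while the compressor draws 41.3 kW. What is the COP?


COP = Q_evap / W
COP = 193.3 / 41.3
COP = 4.68

4.68


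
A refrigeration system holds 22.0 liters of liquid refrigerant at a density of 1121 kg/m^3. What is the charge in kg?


Charge = V * rho / 1000
Charge = 22.0 * 1121 / 1000
Charge = 24.66 kg

24.66


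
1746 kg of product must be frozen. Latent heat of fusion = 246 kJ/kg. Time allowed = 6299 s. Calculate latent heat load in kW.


Q_lat = m * h_fg / t
Q_lat = 1746 * 246 / 6299
Q_lat = 68.19 kW

68.19


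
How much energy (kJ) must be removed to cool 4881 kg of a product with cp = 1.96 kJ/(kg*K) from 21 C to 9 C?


dT = 21 - (9) = 12 K
Q = m * cp * dT = 4881 * 1.96 * 12
Q = 114801 kJ

114801


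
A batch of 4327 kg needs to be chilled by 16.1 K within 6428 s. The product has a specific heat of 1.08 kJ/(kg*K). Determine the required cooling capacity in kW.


Q = m * cp * dT / t
Q = 4327 * 1.08 * 16.1 / 6428
Q = 11.705 kW

11.705


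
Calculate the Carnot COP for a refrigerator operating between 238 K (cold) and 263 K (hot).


dT = 263 - 238 = 25 K
COP_carnot = T_cold / dT = 238 / 25
COP_carnot = 9.52

9.52


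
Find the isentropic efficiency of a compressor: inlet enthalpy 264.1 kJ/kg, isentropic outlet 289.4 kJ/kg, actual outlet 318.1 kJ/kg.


dh_ideal = 289.4 - 264.1 = 25.3 kJ/kg
dh_actual = 318.1 - 264.1 = 54.0 kJ/kg
eta_s = dh_ideal / dh_actual = 25.3 / 54.0
eta_s = 0.4685

0.4685


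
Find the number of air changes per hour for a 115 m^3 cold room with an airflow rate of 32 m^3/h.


ACH = flow / volume
ACH = 32 / 115
ACH = 0.278

0.278


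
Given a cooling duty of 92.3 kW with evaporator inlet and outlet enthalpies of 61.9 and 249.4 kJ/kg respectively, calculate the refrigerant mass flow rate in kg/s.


dh = 249.4 - 61.9 = 187.5 kJ/kg
m_dot = Q / dh = 92.3 / 187.5 = 0.4923 kg/s

0.4923


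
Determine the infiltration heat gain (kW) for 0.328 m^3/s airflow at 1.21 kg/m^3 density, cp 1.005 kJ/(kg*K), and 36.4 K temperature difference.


Q = V_dot * rho * cp * dT
Q = 0.328 * 1.21 * 1.005 * 36.4
Q = 14.519 kW

14.519


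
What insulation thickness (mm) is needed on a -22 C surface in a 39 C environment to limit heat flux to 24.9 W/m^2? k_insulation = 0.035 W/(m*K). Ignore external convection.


dT = 39 - (-22) = 61 K
thickness = k * dT / q_max * 1000
thickness = 0.035 * 61 / 24.9 * 1000
thickness = 85.7 mm

85.7


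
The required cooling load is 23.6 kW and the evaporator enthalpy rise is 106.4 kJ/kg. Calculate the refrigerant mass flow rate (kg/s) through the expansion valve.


m_dot = Q / dh
m_dot = 23.6 / 106.4
m_dot = 0.2218 kg/s

0.2218


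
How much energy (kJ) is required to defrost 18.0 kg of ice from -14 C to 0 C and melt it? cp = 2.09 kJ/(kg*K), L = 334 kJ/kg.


Sensible heat = cp * dT = 2.09 * 14 = 29.26 kJ/kg
Total per kg = 29.26 + 334 = 363.26 kJ/kg
Q = m * total = 18.0 * 363.26
Q = 6538.7 kJ

6538.7


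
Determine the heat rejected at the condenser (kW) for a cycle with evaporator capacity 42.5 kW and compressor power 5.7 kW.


Q_cond = Q_evap + W
Q_cond = 42.5 + 5.7
Q_cond = 48.2 kW

48.2


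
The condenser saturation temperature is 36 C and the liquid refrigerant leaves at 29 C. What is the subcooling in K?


Subcooling = T_cond - T_liquid
Subcooling = 36 - 29
Subcooling = 7 K

7


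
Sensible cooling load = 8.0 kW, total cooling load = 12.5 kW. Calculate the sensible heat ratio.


SHR = Q_sensible / Q_total
SHR = 8.0 / 12.5
SHR = 0.64

0.64


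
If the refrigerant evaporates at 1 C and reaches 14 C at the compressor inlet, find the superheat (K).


Superheat = T_suction - T_evap
Superheat = 14 - (1)
Superheat = 13 K

13


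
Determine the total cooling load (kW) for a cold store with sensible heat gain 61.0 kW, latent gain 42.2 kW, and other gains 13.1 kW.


Q_total = Q_s + Q_l + Q_misc
Q_total = 61.0 + 42.2 + 13.1
Q_total = 116.3 kW

116.3


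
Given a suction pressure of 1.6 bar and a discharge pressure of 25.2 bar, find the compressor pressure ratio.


PR = P_high / P_low
PR = 25.2 / 1.6
PR = 15.75

15.75


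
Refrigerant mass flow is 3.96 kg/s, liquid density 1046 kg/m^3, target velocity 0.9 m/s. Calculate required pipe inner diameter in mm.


A = m_dot / (rho * v) = 3.96 / (1046 * 0.9) = 0.004206500956 m^2
d = sqrt(4*A/pi) * 1000
d = 73.2 mm

73.2


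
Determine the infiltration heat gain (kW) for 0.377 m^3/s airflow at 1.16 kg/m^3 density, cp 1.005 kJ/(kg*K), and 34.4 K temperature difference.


Q = V_dot * rho * cp * dT
Q = 0.377 * 1.16 * 1.005 * 34.4
Q = 15.119 kW

15.119


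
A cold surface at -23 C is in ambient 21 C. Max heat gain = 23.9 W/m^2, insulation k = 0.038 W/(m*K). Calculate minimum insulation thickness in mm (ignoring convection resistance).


dT = 21 - (-23) = 44 K
thickness = k * dT / q_max * 1000
thickness = 0.038 * 44 / 23.9 * 1000
thickness = 70.0 mm

70.0


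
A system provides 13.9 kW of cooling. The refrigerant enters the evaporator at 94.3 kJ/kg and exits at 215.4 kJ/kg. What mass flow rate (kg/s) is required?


dh = 215.4 - 94.3 = 121.1 kJ/kg
m_dot = Q / dh = 13.9 / 121.1 = 0.1148 kg/s

0.1148


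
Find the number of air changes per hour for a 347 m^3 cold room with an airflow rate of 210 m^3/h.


ACH = flow / volume
ACH = 210 / 347
ACH = 0.605

0.605


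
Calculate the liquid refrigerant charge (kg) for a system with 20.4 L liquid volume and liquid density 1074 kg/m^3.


Charge = V * rho / 1000
Charge = 20.4 * 1074 / 1000
Charge = 21.91 kg

21.91


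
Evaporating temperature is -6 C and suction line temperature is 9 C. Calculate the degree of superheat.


Superheat = T_suction - T_evap
Superheat = 9 - (-6)
Superheat = 15 K

15


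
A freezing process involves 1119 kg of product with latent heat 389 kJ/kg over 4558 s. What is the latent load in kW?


Q_lat = m * h_fg / t
Q_lat = 1119 * 389 / 4558
Q_lat = 95.5 kW

95.5


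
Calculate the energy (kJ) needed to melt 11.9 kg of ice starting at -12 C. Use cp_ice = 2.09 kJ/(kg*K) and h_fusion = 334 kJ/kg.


Sensible heat = cp * dT = 2.09 * 12 = 25.08 kJ/kg
Total per kg = 25.08 + 334 = 359.08 kJ/kg
Q = m * total = 11.9 * 359.08
Q = 4273.1 kJ

4273.1


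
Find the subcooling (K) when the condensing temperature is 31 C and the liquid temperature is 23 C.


Subcooling = T_cond - T_liquid
Subcooling = 31 - 23
Subcooling = 8 K

8


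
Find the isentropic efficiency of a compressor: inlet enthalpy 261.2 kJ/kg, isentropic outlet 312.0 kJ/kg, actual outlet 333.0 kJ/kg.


dh_ideal = 312.0 - 261.2 = 50.8 kJ/kg
dh_actual = 333.0 - 261.2 = 71.8 kJ/kg
eta_s = dh_ideal / dh_actual = 50.8 / 71.8
eta_s = 0.7075

0.7075


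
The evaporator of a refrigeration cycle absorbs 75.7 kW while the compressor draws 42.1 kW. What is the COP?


COP = Q_evap / W
COP = 75.7 / 42.1
COP = 1.798

1.798


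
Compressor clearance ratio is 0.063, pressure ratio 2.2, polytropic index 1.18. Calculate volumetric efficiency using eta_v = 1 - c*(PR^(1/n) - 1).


PR^(1/n) = 2.2^(1/1.18) = 1.95069204
eta_v = 1 - 0.063 * (1.95069204 - 1)
eta_v = 0.9401

0.9401


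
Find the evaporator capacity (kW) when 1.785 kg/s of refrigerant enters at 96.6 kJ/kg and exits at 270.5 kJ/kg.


dh = 270.5 - 96.6 = 173.9 kJ/kg
Q_evap = m_dot * dh = 1.785 * 173.9
Q_evap = 310.41 kW

310.41


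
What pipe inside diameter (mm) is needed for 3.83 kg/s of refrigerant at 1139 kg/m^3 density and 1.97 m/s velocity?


A = m_dot / (rho * v) = 3.83 / (1139 * 1.97) = 0.001706902929 m^2
d = sqrt(4*A/pi) * 1000
d = 46.6 mm

46.6


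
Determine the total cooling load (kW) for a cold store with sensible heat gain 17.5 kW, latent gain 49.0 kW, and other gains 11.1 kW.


Q_total = Q_s + Q_l + Q_misc
Q_total = 17.5 + 49.0 + 11.1
Q_total = 77.6 kW

77.6


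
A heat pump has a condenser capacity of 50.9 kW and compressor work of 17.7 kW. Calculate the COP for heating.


COP_hp = Q_cond / W
COP_hp = 50.9 / 17.7
COP_hp = 2.876

2.876


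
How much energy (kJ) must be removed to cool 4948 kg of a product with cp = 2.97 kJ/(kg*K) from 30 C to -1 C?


dT = 30 - (-1) = 31 K
Q = m * cp * dT = 4948 * 2.97 * 31
Q = 455562 kJ

455562


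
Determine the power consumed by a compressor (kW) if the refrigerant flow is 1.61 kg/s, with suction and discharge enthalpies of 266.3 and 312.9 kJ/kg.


dh = 312.9 - 266.3 = 46.6 kJ/kg
W = m_dot * dh = 1.61 * 46.6 = 75.03 kW

75.03


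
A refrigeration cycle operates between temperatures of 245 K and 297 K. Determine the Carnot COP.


dT = 297 - 245 = 52 K
COP_carnot = T_cold / dT = 245 / 52
COP_carnot = 4.712

4.712


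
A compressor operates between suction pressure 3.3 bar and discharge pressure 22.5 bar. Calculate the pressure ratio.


PR = P_high / P_low
PR = 22.5 / 3.3
PR = 6.818

6.818


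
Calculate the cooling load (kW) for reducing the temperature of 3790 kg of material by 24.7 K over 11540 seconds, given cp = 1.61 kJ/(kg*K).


Q = m * cp * dT / t
Q = 3790 * 1.61 * 24.7 / 11540
Q = 13.06 kW

13.06


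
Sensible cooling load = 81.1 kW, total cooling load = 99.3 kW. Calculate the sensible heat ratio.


SHR = Q_sensible / Q_total
SHR = 81.1 / 99.3
SHR = 0.817

0.817


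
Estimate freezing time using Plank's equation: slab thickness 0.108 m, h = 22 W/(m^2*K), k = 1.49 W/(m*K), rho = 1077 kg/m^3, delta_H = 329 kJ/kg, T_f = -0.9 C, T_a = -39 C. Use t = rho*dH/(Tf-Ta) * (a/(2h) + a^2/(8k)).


dT = -0.9 - (-39) = 38.1 K
term1 = a/(2h) = 0.108/(2*22) = 0.002454545455
term2 = a^2/(8k) = 0.108^2/(8*1.49) = 0.0009785234899
t = rho*dH*1000/dT * (term1 + term2)
t = 1077*329*1000/38.1 * (0.002454545455 + 0.0009785234899)
t = 31928 s

31928


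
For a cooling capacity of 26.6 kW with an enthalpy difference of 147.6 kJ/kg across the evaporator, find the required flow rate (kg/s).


m_dot = Q / dh
m_dot = 26.6 / 147.6
m_dot = 0.1802 kg/s

0.1802


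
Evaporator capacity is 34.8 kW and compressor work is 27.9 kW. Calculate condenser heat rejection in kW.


Q_cond = Q_evap + W
Q_cond = 34.8 + 27.9
Q_cond = 62.7 kW

62.7


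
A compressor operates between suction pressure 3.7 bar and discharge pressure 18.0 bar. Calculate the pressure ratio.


PR = P_high / P_low
PR = 18.0 / 3.7
PR = 4.865

4.865


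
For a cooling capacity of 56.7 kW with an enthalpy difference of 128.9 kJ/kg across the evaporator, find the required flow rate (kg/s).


m_dot = Q / dh
m_dot = 56.7 / 128.9
m_dot = 0.4399 kg/s

0.4399


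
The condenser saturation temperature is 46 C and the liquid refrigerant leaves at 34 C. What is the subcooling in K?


Subcooling = T_cond - T_liquid
Subcooling = 46 - 34
Subcooling = 12 K

12


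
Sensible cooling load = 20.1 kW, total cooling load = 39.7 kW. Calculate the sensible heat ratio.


SHR = Q_sensible / Q_total
SHR = 20.1 / 39.7
SHR = 0.506

0.506


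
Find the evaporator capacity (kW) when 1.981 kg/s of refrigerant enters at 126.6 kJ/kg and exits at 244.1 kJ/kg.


dh = 244.1 - 126.6 = 117.5 kJ/kg
Q_evap = m_dot * dh = 1.981 * 117.5
Q_evap = 232.77 kW

232.77


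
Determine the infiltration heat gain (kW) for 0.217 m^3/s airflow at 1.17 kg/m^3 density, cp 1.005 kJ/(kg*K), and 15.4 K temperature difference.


Q = V_dot * rho * cp * dT
Q = 0.217 * 1.17 * 1.005 * 15.4
Q = 3.929 kW

3.929


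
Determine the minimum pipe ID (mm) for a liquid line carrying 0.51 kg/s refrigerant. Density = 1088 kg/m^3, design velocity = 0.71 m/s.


A = m_dot / (rho * v) = 0.51 / (1088 * 0.71) = 0.0006602112676 m^2
d = sqrt(4*A/pi) * 1000
d = 29.0 mm

29.0


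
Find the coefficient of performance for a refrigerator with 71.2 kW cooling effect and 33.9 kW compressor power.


COP = Q_evap / W
COP = 71.2 / 33.9
COP = 2.1

2.1


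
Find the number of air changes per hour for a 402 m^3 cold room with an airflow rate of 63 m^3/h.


ACH = flow / volume
ACH = 63 / 402
ACH = 0.157

0.157


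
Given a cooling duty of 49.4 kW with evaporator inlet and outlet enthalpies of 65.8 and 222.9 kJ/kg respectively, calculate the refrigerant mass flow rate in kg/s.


dh = 222.9 - 65.8 = 157.1 kJ/kg
m_dot = Q / dh = 49.4 / 157.1 = 0.3144 kg/s

0.3144


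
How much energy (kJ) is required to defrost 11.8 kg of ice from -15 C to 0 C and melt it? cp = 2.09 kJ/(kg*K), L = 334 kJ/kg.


Sensible heat = cp * dT = 2.09 * 15 = 31.35 kJ/kg
Total per kg = 31.35 + 334 = 365.35 kJ/kg
Q = m * total = 11.8 * 365.35
Q = 4311.1 kJ

4311.1


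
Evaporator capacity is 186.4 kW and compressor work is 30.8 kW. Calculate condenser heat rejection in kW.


Q_cond = Q_evap + W
Q_cond = 186.4 + 30.8
Q_cond = 217.2 kW

217.2


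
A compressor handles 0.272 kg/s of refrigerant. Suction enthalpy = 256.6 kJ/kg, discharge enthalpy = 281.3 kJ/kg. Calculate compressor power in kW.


dh = 281.3 - 256.6 = 24.7 kJ/kg
W = m_dot * dh = 0.272 * 24.7 = 6.72 kW

6.72


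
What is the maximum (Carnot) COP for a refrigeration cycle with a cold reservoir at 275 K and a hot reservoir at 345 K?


dT = 345 - 275 = 70 K
COP_carnot = T_cold / dT = 275 / 70
COP_carnot = 3.929

3.929


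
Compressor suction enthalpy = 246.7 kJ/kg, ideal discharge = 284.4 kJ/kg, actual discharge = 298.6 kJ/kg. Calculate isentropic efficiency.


dh_ideal = 284.4 - 246.7 = 37.7 kJ/kg
dh_actual = 298.6 - 246.7 = 51.9 kJ/kg
eta_s = dh_ideal / dh_actual = 37.7 / 51.9
eta_s = 0.7264

0.7264


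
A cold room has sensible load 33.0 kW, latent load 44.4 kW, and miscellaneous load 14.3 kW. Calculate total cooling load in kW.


Q_total = Q_s + Q_l + Q_misc
Q_total = 33.0 + 44.4 + 14.3
Q_total = 91.7 kW

91.7


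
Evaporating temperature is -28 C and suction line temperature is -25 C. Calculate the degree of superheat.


Superheat = T_suction - T_evap
Superheat = -25 - (-28)
Superheat = 3 K

3


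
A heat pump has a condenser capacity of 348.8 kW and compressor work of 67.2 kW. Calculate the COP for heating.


COP_hp = Q_cond / W
COP_hp = 348.8 / 67.2
COP_hp = 5.19

5.19


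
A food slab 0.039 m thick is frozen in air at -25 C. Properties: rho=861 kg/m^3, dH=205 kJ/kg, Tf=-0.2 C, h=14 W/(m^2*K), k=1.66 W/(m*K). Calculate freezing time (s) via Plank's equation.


dT = -0.2 - (-25) = 24.8 K
term1 = a/(2h) = 0.039/(2*14) = 0.001392857143
term2 = a^2/(8k) = 0.039^2/(8*1.66) = 0.0001145331325
t = rho*dH*1000/dT * (term1 + term2)
t = 861*205*1000/24.8 * (0.001392857143 + 0.0001145331325)
t = 10728 s

10728


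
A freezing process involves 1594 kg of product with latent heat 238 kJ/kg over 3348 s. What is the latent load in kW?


Q_lat = m * h_fg / t
Q_lat = 1594 * 238 / 3348
Q_lat = 113.31 kW

113.31


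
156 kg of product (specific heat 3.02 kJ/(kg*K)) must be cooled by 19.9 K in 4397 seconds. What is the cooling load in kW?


Q = m * cp * dT / t
Q = 156 * 3.02 * 19.9 / 4397
Q = 2.132 kW

2.132


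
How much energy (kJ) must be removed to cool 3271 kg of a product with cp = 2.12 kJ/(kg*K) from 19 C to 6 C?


dT = 19 - (6) = 13 K
Q = m * cp * dT = 3271 * 2.12 * 13
Q = 90149 kJ

90149


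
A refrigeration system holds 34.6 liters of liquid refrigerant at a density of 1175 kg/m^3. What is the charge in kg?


Charge = V * rho / 1000
Charge = 34.6 * 1175 / 1000
Charge = 40.66 kg

40.66


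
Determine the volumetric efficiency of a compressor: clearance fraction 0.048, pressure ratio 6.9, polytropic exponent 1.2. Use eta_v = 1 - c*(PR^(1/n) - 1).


PR^(1/n) = 6.9^(1/1.2) = 5.00081639
eta_v = 1 - 0.048 * (5.00081639 - 1)
eta_v = 0.808

0.808


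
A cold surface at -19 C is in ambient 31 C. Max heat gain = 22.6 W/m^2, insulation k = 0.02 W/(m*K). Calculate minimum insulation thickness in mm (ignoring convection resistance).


dT = 31 - (-19) = 50 K
thickness = k * dT / q_max * 1000
thickness = 0.02 * 50 / 22.6 * 1000
thickness = 44.2 mm

44.2


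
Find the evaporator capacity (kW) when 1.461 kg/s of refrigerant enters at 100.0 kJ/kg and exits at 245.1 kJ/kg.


dh = 245.1 - 100.0 = 145.1 kJ/kg
Q_evap = m_dot * dh = 1.461 * 145.1
Q_evap = 211.99 kW

211.99


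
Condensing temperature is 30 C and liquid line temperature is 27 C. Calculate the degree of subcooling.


Subcooling = T_cond - T_liquid
Subcooling = 30 - 27
Subcooling = 3 K

3


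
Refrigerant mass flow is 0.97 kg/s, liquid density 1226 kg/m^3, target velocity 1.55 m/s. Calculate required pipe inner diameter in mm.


A = m_dot / (rho * v) = 0.97 / (1226 * 1.55) = 0.0005104457191 m^2
d = sqrt(4*A/pi) * 1000
d = 25.5 mm

25.5


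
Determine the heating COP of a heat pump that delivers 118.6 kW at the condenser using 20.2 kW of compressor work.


COP_hp = Q_cond / W
COP_hp = 118.6 / 20.2
COP_hp = 5.871

5.871


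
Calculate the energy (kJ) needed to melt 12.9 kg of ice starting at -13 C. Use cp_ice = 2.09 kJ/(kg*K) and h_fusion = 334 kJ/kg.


Sensible heat = cp * dT = 2.09 * 13 = 27.17 kJ/kg
Total per kg = 27.17 + 334 = 361.17 kJ/kg
Q = m * total = 12.9 * 361.17
Q = 4659.1 kJ

4659.1


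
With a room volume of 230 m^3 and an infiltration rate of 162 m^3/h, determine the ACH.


ACH = flow / volume
ACH = 162 / 230
ACH = 0.704

0.704


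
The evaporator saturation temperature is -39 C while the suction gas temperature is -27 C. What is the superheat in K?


Superheat = T_suction - T_evap
Superheat = -27 - (-39)
Superheat = 12 K

12


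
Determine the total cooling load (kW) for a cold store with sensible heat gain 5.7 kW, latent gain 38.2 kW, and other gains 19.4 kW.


Q_total = Q_s + Q_l + Q_misc
Q_total = 5.7 + 38.2 + 19.4
Q_total = 63.3 kW

63.3


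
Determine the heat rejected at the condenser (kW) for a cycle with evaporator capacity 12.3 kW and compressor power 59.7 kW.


Q_cond = Q_evap + W
Q_cond = 12.3 + 59.7
Q_cond = 72.0 kW

72.0


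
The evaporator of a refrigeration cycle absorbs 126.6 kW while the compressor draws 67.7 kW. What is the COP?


COP = Q_evap / W
COP = 126.6 / 67.7
COP = 1.87

1.87


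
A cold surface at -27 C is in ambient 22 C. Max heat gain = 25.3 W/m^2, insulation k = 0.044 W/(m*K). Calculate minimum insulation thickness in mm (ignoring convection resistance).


dT = 22 - (-27) = 49 K
thickness = k * dT / q_max * 1000
thickness = 0.044 * 49 / 25.3 * 1000
thickness = 85.2 mm

85.2


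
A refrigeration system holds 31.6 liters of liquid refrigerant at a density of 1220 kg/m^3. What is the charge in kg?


Charge = V * rho / 1000
Charge = 31.6 * 1220 / 1000
Charge = 38.55 kg

38.55


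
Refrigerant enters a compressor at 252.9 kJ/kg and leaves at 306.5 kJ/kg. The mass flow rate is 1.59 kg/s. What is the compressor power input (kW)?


dh = 306.5 - 252.9 = 53.6 kJ/kg
W = m_dot * dh = 1.59 * 53.6 = 85.22 kW

85.22


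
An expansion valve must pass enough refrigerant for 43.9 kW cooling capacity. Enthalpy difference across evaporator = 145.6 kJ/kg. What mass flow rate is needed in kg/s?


m_dot = Q / dh
m_dot = 43.9 / 145.6
m_dot = 0.3015 kg/s

0.3015


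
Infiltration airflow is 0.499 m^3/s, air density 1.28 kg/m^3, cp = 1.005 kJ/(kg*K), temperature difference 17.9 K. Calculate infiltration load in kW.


Q = V_dot * rho * cp * dT
Q = 0.499 * 1.28 * 1.005 * 17.9
Q = 11.49 kW

11.49


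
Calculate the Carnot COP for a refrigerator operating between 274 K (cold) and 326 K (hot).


dT = 326 - 274 = 52 K
COP_carnot = T_cold / dT = 274 / 52
COP_carnot = 5.269

5.269


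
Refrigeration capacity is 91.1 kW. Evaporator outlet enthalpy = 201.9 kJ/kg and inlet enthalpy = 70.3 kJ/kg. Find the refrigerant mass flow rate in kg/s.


dh = 201.9 - 70.3 = 131.6 kJ/kg
m_dot = Q / dh = 91.1 / 131.6 = 0.6922 kg/s

0.6922


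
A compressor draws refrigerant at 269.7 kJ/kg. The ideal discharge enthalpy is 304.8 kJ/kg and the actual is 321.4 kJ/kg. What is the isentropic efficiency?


dh_ideal = 304.8 - 269.7 = 35.1 kJ/kg
dh_actual = 321.4 - 269.7 = 51.7 kJ/kg
eta_s = dh_ideal / dh_actual = 35.1 / 51.7
eta_s = 0.6789

0.6789
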